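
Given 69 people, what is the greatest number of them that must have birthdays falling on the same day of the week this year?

10

The 69 people fall into 7 days of the week.
If each of the 7 days of the week held at most 9, the total would be at most 7 × 9 = 63 < 69, a contradiction.
So at least one holds ⌈69/7⌉ = 10.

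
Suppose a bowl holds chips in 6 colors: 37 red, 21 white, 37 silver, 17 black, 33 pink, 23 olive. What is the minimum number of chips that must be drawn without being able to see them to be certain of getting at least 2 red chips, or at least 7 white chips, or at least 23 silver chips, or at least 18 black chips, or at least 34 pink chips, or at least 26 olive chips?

The worst case stops just short of every target: 1 red, 6 white, 22 silver, 17 black, 33 pink, all 23 olive — 1 + 6 + 22 + 17 + 33 + 23 = 102 chips.
One more chip must push some color to its target, so 102 + 1 = 103.

103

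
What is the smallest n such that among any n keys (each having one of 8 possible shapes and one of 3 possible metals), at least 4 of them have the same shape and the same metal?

73

There are 8 × 3 = 24 (shape, metal) combinations acting as pigeonholes.
With 24 × 3 = 72 keys we could place exactly 3 in each, with no (shape, metal) pair reaching 4.
One more forces some (shape, metal) pair to hold 4, so 72 + 1 = 73.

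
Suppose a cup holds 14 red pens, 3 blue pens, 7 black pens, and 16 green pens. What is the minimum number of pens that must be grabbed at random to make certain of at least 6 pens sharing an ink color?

In the worst case we take at most 5 of each ink color, but all 3 blue (fewer than 5), giving 5 + 3 + 5 + 5 = 18.
One more pen then forces some ink color to 6, so 18 + 1 = 19.

19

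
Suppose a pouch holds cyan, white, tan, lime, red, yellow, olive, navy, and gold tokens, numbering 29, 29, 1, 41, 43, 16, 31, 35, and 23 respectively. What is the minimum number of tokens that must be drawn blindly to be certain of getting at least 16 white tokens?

235

The worst case draws every non-white token first: 29 + 1 + 41 + 43 + 16 + 31 + 35 + 23 = 219.
The next 16 draws are then forced to be white, giving 219 + 16 = 235.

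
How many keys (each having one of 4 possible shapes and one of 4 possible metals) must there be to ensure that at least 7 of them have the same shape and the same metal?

There are 4 × 4 = 16 (shape, metal) combinations acting as pigeonholes.
With 16 × 6 = 96 keys we could place exactly 6 in each, with no (shape, metal) pair reaching 7.
One more forces some (shape, metal) pair to hold 7, so 96 + 1 = 97.

97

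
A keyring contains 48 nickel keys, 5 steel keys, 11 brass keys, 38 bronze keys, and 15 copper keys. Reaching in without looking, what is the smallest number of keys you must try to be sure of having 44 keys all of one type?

In the worst case we take at most 43 of each type, but all 5 steel, all 11 brass, all 38 bronze, and all 15 copper (fewer than 43), giving 43 + 5 + 11 + 38 + 15 = 112.
One more key then forces some type to 44, so 112 + 1 = 113.

113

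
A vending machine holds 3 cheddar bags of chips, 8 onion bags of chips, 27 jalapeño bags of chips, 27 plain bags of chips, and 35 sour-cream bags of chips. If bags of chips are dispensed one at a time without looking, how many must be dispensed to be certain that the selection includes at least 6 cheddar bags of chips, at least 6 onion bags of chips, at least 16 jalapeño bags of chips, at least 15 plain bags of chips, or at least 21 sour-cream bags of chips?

The worst case stops just short of every target: all 3 cheddar, 5 onion, 15 jalapeño, 14 plain, 20 sour-cream — 3 + 5 + 15 + 14 + 20 = 57 bags of chips.
One more bag of chips must push some flavor to its target, so 57 + 1 = 58.

58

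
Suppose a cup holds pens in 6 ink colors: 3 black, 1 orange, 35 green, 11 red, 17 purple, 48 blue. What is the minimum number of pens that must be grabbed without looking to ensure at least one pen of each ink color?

The hardest ink color to obtain is orange: we could draw every other pen first — 115 − 1 = 114 pens — without a single orange one.
The next draw must be orange, so 114 + 1 = 115.

115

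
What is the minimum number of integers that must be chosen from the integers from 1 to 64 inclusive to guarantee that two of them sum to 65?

Partition {1, …, 64} into 32 pairs: {1,64}, {2,63}, …, {32,33}.
Choosing 32 integers — say the integers 1 through 32 — takes one from each pair and avoids the property.
Choosing 33 forces two into the same pair by pigeonhole, and those sum to 65. So 33.

33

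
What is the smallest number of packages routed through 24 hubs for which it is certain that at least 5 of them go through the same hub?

There are 24 hubs acting as pigeonholes.
With 24 × 4 = 96 packages we could place exactly 4 in each, with no class reaching 5.
One more forces some class to hold 5, so 96 + 1 = 97.

97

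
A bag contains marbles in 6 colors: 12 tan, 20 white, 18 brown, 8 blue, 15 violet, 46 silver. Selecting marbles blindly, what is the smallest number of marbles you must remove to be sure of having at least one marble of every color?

The hardest color to obtain is blue: we could draw every other marble first — 119 − 8 = 111 marbles — without a single blue one.
The next draw must be blue, so 111 + 1 = 112.

112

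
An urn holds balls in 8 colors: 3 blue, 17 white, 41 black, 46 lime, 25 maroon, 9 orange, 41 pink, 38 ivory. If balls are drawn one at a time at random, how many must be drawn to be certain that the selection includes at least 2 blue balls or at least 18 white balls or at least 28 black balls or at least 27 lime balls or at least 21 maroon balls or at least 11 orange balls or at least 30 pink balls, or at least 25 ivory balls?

The worst case stops just short of every target: 1 blue, 17 white, 27 black, 26 lime, 20 maroon, all 9 orange, 29 pink, 24 ivory — 1 + 17 + 27 + 26 + 20 + 9 + 29 + 24 = 153 balls.
One more ball must push some color to its target, so 153 + 1 = 154.

154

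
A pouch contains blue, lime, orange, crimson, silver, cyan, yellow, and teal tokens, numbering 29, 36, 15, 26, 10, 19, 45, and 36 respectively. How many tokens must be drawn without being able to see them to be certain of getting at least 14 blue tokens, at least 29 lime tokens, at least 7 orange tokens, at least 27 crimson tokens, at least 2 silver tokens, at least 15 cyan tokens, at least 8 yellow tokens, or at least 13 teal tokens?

The worst case stops just short of every target: 13 blue, 28 lime, 6 orange, 26 crimson, 1 silver, 14 cyan, 7 yellow, 12 teal — 13 + 28 + 6 + 26 + 1 + 14 + 7 + 12 = 107 tokens.
One more token must push some color to its target, so 107 + 1 = 108.

108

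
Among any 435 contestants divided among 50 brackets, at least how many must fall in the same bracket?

The 435 contestants fall into 50 brackets.
If each of the 50 brackets held at most 8, the total would be at most 50 × 8 = 400 < 435, a contradiction.
So at least one holds ⌈435/50⌉ = 9.

9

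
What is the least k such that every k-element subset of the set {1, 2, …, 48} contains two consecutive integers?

25

Partition {1, …, 48} into 24 pairs: {1,2}, {3,4}, …, {47,48}.
Choosing 24 integers — say the 24 even numbers 2, 4, …, 48 — takes one from each pair and avoids the property.
Choosing 25 forces two into the same pair by pigeonhole, and those are consecutive. So 25.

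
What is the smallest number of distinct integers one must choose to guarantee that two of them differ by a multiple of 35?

Two integers differ by a multiple of 35 exactly when they share a remainder mod 35.
There are 35 residue classes mod 35, so 35 integers can all lie in distinct classes.
One more integer must repeat a residue, giving a difference divisible by 35. So n = 35 + 1 = 36.

36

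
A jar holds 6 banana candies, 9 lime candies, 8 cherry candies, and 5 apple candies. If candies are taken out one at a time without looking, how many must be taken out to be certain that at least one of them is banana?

To avoid banana candies as long as possible, exhaust the other 3 flavors first.
The worst case draws every non-banana candy first: 9 + 8 + 5 = 22.
The next draw is then forced to be banana, giving 22 + 1 = 23.

23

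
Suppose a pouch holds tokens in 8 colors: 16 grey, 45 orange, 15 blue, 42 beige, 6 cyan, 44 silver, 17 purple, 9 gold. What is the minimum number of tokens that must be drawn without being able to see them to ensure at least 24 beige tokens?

The worst case draws every non-beige token first: 16 + 45 + 15 + 6 + 44 + 17 + 9 = 152.
The next 24 draws are then forced to be beige, giving 152 + 24 = 176.

176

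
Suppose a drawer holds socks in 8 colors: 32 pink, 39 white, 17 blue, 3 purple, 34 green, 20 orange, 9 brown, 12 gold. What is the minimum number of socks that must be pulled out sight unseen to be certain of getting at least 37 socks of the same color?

In the worst case we take at most 36 of each color, but all 32 pink, all 17 blue, all 3 purple, all 34 green, all 20 orange, all 9 brown, and all 12 gold (fewer than 36), giving 32 + 36 + 17 + 3 + 34 + 20 + 9 + 12 = 163.
One more sock then forces some color to 37, so 163 + 1 = 164.

164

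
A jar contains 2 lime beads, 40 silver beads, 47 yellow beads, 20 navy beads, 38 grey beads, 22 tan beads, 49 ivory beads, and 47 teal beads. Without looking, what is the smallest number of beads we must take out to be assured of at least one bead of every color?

264

The hardest color to obtain is lime: we could draw every other bead first — 265 − 2 = 263 beads — without a single lime one.
The next draw must be lime, so 263 + 1 = 264.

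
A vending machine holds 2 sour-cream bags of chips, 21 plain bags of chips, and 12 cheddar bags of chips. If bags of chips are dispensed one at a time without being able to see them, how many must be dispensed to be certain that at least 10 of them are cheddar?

The worst case draws every non-cheddar bag of chips first: 2 + 21 = 23.
The next 10 draws are then forced to be cheddar, giving 23 + 10 = 33.

33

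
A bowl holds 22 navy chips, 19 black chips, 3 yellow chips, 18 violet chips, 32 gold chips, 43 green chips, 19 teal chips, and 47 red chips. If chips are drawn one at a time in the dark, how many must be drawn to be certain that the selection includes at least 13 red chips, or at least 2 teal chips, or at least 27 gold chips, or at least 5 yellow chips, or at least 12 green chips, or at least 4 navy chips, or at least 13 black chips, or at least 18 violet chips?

Each of the 8 colors has its own threshold; avoid all of them simultaneously.
The worst case stops just short of every target: 3 navy, 12 black, all 3 yellow, 17 violet, 26 gold, 11 green, 1 teal, 12 red — 3 + 12 + 3 + 17 + 26 + 11 + 1 + 12 = 85 chips.
One more chip must push some color to its target, so 85 + 1 = 86.

86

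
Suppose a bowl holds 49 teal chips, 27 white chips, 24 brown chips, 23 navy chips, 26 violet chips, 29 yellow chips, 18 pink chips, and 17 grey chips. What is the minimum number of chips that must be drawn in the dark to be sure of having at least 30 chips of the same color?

194

In the worst case we take at most 29 of each color, but all 27 white, all 24 brown, all 23 navy, all 26 violet, all 18 pink, and all 17 grey (fewer than 29), giving 29 + 27 + 24 + 23 + 26 + 29 + 18 + 17 = 193.
One more chip then forces some color to 30, so 193 + 1 = 194.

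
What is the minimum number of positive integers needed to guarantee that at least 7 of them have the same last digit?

There are 10 possible last digits acting as pigeonholes.
With 10 × 6 = 60 positive integers we could place exactly 6 in each, with no class reaching 7.
One more forces some class to hold 7, so 60 + 1 = 61.

61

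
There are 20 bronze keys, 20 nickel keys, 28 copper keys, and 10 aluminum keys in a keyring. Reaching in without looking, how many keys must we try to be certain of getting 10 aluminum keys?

78

The worst case draws every non-aluminum key first: 20 + 20 + 28 = 68.
The next 10 draws are then forced to be aluminum, giving 68 + 10 = 78.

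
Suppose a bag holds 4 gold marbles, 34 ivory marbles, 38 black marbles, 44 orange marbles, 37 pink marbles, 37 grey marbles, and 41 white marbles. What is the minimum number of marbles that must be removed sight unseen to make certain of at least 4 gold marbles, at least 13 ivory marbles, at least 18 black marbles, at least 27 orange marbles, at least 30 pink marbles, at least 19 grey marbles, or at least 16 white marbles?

121

Each of the 7 colors has its own threshold; avoid all of them simultaneously.
The worst case stops just short of every target: 3 gold, 12 ivory, 17 black, 26 orange, 29 pink, 18 grey, 15 white — 3 + 12 + 17 + 26 + 29 + 18 + 15 = 120 marbles.
One more marble must push some color to its target, so 120 + 1 = 121.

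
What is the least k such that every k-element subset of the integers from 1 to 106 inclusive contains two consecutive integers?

54

Partition {1, …, 106} into 53 pairs: {1,2}, {3,4}, …, {105,106}.
Choosing 53 integers — say the 53 even numbers 2, 4, …, 106 — takes one from each pair and avoids the property.
Choosing 54 forces two into the same pair by pigeonhole, and those are consecutive. So 54.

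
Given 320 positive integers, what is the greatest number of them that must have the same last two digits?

4

The 320 positive integers fall into 100 possible two-digit endings.
If each of the 100 possible two-digit endings held at most 3, the total would be at most 100 × 3 = 300 < 320, a contradiction.
So at least one holds ⌈320/100⌉ = 4.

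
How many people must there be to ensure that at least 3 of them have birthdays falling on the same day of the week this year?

15

There are 7 days of the week acting as pigeonholes.
With 7 × 2 = 14 people we could place exactly 2 in each, with no class reaching 3.
One more forces some class to hold 3, so 14 + 1 = 15.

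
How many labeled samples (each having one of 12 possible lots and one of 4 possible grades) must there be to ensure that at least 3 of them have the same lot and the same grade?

97

There are 12 × 4 = 48 (lot, grade) combinations acting as pigeonholes.
With 48 × 2 = 96 labeled samples we could place exactly 2 in each, with no (lot, grade) pair reaching 3.
One more forces some (lot, grade) pair to hold 3, so 96 + 1 = 97.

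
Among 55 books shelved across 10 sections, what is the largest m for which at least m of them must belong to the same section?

6

The 55 books fall into 10 sections.
If each of the 10 sections held at most 5, the total would be at most 10 × 5 = 50 < 55, a contradiction.
So at least one holds ⌈55/10⌉ = 6.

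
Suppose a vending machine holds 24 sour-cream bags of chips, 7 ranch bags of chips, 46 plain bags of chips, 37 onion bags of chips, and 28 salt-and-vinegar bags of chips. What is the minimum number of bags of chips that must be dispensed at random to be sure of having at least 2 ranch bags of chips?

137

The worst case draws every non-ranch bag of chips first: 24 + 46 + 37 + 28 = 135.
The next 2 draws are then forced to be ranch, giving 135 + 2 = 137.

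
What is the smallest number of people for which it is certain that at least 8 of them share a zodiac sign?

85

There are 12 zodiac signs acting as pigeonholes.
With 12 × 7 = 84 people we could place exactly 7 in each, with no class reaching 8.
One more forces some class to hold 8, so 84 + 1 = 85.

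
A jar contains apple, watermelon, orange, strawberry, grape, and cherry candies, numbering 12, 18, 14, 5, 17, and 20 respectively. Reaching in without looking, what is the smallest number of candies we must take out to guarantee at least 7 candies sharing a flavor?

Treat the 6 flavors as pigeonholes.
In the worst case we take at most 6 of each flavor, but all 5 strawberry (fewer than 6), giving 6 + 6 + 6 + 5 + 6 + 6 = 35.
One more candy then forces some flavor to 7, so 35 + 1 = 36.

36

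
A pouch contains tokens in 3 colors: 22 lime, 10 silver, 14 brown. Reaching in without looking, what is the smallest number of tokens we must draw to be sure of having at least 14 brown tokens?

46

The worst case draws every non-brown token first: 22 + 10 = 32.
The next 14 draws are then forced to be brown, giving 32 + 14 = 46.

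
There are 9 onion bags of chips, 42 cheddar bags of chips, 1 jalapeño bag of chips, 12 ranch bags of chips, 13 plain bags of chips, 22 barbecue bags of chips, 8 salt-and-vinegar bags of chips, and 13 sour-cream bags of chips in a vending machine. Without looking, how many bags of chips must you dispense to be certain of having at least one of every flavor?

120

The hardest flavor to obtain is jalapeño: we could draw every other bag of chips first — 120 − 1 = 119 bags of chips — without a single jalapeño one.
The next draw must be jalapeño, so 119 + 1 = 120.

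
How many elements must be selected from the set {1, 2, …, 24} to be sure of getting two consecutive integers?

13

Partition {1, …, 24} into 12 pairs: {1,2}, {3,4}, …, {23,24}.
Choosing 12 integers — say the 12 even numbers 2, 4, …, 24 — takes one from each pair and avoids the property.
Choosing 13 forces two into the same pair by pigeonhole, and those are consecutive. So 13.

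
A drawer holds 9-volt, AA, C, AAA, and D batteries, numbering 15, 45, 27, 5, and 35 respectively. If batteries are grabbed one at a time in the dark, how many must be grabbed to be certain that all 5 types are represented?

123

The hardest type to obtain is AAA: we could draw every other battery first — 127 − 5 = 122 batteries — without a single AAA one.
The next draw must be AAA, so 122 + 1 = 123.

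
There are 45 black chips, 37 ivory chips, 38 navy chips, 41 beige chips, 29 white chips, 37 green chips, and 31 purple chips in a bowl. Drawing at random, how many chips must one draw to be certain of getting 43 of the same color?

256

In the worst case we take at most 42 of each color, but all 37 ivory, all 38 navy, all 41 beige, all 29 white, all 37 green, and all 31 purple (fewer than 42), giving 42 + 37 + 38 + 41 + 29 + 37 + 31 = 255.
One more chip then forces some color to 43, so 255 + 1 = 256.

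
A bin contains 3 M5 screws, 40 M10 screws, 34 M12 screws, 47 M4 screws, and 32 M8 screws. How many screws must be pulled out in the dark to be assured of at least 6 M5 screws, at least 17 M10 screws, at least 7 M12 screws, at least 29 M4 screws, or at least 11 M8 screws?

64

The worst case stops just short of every target: all 3 M5, 16 M10, 6 M12, 28 M4, 10 M8 — 3 + 16 + 6 + 28 + 10 = 63 screws.
One more screw must push some size to its target, so 63 + 1 = 64.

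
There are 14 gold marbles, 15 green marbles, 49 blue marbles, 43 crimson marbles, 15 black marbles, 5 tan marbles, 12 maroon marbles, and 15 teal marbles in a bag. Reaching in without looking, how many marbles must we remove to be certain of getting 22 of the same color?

119

In the worst case we take at most 21 of each color, but all 14 gold, all 15 green, all 15 black, all 5 tan, all 12 maroon, and all 15 teal (fewer than 21), giving 14 + 15 + 21 + 21 + 15 + 5 + 12 + 15 = 118.
One more marble then forces some color to 22, so 118 + 1 = 119.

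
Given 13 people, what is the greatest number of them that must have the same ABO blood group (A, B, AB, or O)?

The 13 people fall into 4 ABO blood groups.
If each of the 4 ABO blood groups held at most 3, the total would be at most 4 × 3 = 12 < 13, a contradiction.
So at least one holds ⌈13/4⌉ = 4.

4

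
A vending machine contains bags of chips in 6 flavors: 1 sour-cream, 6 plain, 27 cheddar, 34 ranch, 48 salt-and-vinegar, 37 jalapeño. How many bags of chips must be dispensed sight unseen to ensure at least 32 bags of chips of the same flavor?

128

Treat the 6 flavors as pigeonholes.
In the worst case we take at most 31 of each flavor, but all 1 sour-cream, all 6 plain, and all 27 cheddar (fewer than 31), giving 1 + 6 + 27 + 31 + 31 + 31 = 127.
One more bag of chips then forces some flavor to 32, so 127 + 1 = 128.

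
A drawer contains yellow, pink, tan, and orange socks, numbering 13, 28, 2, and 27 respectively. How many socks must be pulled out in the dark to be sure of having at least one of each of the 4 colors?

The hardest color to obtain is tan: we could draw every other sock first — 70 − 2 = 68 socks — without a single tan one.
The next draw must be tan, so 68 + 1 = 69.

69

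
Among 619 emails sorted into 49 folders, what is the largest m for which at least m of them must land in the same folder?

13

The 619 emails fall into 49 folders.
If each of the 49 folders held at most 12, the total would be at most 49 × 12 = 588 < 619, a contradiction.
So at least one holds ⌈619/49⌉ = 13.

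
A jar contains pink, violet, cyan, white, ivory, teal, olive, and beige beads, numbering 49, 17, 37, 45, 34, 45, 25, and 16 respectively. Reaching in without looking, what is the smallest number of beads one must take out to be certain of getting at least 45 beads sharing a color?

262

Treat the 8 colors as pigeonholes.
In the worst case we take at most 44 of each color, but all 17 violet, all 37 cyan, all 34 ivory, all 25 olive, and all 16 beige (fewer than 44), giving 44 + 17 + 37 + 44 + 34 + 44 + 25 + 16 = 261.
One more bead then forces some color to 45, so 261 + 1 = 262.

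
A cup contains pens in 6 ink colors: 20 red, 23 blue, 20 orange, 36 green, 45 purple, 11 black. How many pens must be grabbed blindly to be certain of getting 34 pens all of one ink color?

In the worst case we take at most 33 of each ink color, but all 20 red, all 23 blue, all 20 orange, and all 11 black (fewer than 33), giving 20 + 23 + 20 + 33 + 33 + 11 = 140.
One more pen then forces some ink color to 34, so 140 + 1 = 141.

141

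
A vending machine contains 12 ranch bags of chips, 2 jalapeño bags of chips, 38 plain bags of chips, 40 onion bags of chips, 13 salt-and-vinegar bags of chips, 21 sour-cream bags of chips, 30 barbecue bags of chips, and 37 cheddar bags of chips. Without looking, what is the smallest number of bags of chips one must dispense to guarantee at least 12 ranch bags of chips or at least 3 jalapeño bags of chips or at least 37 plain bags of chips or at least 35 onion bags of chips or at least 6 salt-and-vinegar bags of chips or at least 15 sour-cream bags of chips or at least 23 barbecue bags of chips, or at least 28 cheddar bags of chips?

152

Each of the 8 flavors has its own threshold; avoid all of them simultaneously.
The worst case stops just short of every target: 11 ranch, 2 jalapeño, 36 plain, 34 onion, 5 salt-and-vinegar, 14 sour-cream, 22 barbecue, 27 cheddar — 11 + 2 + 36 + 34 + 5 + 14 + 22 + 27 = 151 bags of chips.
One more bag of chips must push some flavor to its target, so 151 + 1 = 152.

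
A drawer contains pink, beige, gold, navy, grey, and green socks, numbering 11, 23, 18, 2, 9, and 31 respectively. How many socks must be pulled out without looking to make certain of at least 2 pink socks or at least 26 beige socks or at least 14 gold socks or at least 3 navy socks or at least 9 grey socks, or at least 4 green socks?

51

The worst case stops just short of every target: 1 pink, all 23 beige, 13 gold, 2 navy, 8 grey, 3 green — 1 + 23 + 13 + 2 + 8 + 3 = 50 socks.
One more sock must push some color to its target, so 50 + 1 = 51.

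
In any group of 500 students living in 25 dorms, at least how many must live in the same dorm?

20

If each of the 25 dorms held at most 19, the total would be at most 25 × 19 = 475 < 500, a contradiction.
So at least one holds ⌈500/25⌉ = 20.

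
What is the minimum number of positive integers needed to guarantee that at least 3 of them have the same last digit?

There are 10 possible last digits acting as pigeonholes.
With 10 × 2 = 20 positive integers we could place exactly 2 in each, with no class reaching 3.
One more forces some class to hold 3, so 20 + 1 = 21.

21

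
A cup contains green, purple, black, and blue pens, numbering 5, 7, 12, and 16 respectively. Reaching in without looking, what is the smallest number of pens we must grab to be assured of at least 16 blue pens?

40

The worst case draws every non-blue pen first: 5 + 7 + 12 = 24.
The next 16 draws are then forced to be blue, giving 24 + 16 = 40.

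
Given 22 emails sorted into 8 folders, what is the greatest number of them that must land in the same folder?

3

The 22 emails fall into 8 folders.
If each of the 8 folders held at most 2, the total would be at most 8 × 2 = 16 < 22, a contradiction.
So at least one holds ⌈22/8⌉ = 3.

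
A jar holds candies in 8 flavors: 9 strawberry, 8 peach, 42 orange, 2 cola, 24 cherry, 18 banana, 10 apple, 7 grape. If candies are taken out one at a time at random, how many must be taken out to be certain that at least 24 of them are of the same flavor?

In the worst case we take at most 23 of each flavor, but all 9 strawberry, all 8 peach, all 2 cola, all 18 banana, all 10 apple, and all 7 grape (fewer than 23), giving 9 + 8 + 23 + 2 + 23 + 18 + 10 + 7 = 100.
One more candy then forces some flavor to 24, so 100 + 1 = 101.

101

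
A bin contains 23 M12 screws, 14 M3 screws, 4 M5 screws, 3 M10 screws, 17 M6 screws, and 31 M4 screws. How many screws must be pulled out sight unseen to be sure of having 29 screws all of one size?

90

In the worst case we take at most 28 of each size, but all 23 M12, all 14 M3, all 4 M5, all 3 M10, and all 17 M6 (fewer than 28), giving 23 + 14 + 4 + 3 + 17 + 28 = 89.
One more screw then forces some size to 29, so 89 + 1 = 90.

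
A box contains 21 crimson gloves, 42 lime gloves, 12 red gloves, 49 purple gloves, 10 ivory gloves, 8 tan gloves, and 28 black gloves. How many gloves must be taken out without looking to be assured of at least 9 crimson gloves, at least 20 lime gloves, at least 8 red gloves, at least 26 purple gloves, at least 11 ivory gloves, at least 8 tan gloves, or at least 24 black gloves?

The worst case stops just short of every target: 8 crimson, 19 lime, 7 red, 25 purple, 10 ivory, 7 tan, 23 black — 8 + 19 + 7 + 25 + 10 + 7 + 23 = 99 gloves.
One more glove must push some color to its target, so 99 + 1 = 100.

100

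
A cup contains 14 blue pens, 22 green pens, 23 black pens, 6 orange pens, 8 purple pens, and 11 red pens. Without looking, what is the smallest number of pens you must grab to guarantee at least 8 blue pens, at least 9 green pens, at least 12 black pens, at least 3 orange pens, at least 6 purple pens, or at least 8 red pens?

41

The worst case stops just short of every target: 7 blue, 8 green, 11 black, 2 orange, 5 purple, 7 red — 7 + 8 + 11 + 2 + 5 + 7 = 40 pens.
One more pen must push some ink color to its target, so 40 + 1 = 41.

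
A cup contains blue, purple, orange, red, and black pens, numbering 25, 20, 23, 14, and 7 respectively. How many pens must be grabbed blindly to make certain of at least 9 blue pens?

The worst case draws every non-blue pen first: 20 + 23 + 14 + 7 = 64.
The next 9 draws are then forced to be blue, giving 64 + 9 = 73.

73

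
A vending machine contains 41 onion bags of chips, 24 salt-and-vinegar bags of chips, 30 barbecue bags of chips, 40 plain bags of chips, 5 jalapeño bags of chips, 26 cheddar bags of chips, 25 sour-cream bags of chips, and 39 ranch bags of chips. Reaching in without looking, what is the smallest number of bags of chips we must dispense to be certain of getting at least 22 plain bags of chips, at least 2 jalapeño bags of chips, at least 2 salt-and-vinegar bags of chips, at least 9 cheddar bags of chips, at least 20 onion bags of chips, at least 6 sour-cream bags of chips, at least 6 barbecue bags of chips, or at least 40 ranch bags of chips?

100

The worst case stops just short of every target: 19 onion, 1 salt-and-vinegar, 5 barbecue, 21 plain, 1 jalapeño, 8 cheddar, 5 sour-cream, 39 ranch — 19 + 1 + 5 + 21 + 1 + 8 + 5 + 39 = 99 bags of chips.
One more bag of chips must push some flavor to its target, so 99 + 1 = 100.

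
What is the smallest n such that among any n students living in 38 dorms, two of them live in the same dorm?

There are 38 dorms acting as pigeonholes.
With 38 students we could place one in each, avoiding any repeat.
One more forces some class to hold 2, so 38 + 1 = 39.

39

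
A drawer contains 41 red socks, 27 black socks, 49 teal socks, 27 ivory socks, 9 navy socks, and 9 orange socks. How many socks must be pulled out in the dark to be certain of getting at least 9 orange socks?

To avoid orange socks as long as possible, exhaust the other 5 colors first.
The worst case draws every non-orange sock first: 41 + 27 + 49 + 27 + 9 = 153.
The next 9 draws are then forced to be orange, giving 153 + 9 = 162.

162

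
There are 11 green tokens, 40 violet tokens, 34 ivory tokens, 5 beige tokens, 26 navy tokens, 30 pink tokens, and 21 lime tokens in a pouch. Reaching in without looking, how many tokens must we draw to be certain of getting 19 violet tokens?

To avoid violet tokens as long as possible, exhaust the other 6 colors first.
The worst case draws every non-violet token first: 11 + 34 + 5 + 26 + 30 + 21 = 127.
The next 19 draws are then forced to be violet, giving 127 + 19 = 146.

146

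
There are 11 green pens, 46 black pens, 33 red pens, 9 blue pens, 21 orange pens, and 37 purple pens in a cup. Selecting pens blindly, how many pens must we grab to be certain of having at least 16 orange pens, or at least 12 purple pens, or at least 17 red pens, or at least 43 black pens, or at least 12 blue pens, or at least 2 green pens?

95

The worst case stops just short of every target: 1 green, 42 black, 16 red, all 9 blue, 15 orange, 11 purple — 1 + 42 + 16 + 9 + 15 + 11 = 94 pens.
One more pen must push some ink color to its target, so 94 + 1 = 95.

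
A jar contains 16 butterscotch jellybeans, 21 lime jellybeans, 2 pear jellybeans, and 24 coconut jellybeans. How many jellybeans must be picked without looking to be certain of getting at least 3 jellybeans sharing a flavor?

9

The worst case takes 2 jellybeans of each flavor without reaching 3 of any: 4 × 2 = 8.
The next jellybean must bring some flavor to 3, so 8 + 1 = 9.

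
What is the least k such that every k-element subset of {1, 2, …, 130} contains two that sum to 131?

Partition {1, …, 130} into 65 pairs: {1,130}, {2,129}, …, {65,66}.
Choosing 65 integers — say the integers 1 through 65 — takes one from each pair and avoids the property.
Choosing 66 forces two into the same pair by pigeonhole, and those sum to 131. So 66.

66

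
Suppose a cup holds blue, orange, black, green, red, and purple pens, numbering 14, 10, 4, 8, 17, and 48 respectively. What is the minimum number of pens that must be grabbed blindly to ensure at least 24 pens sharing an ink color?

In the worst case we take at most 23 of each ink color, but all 14 blue, all 10 orange, all 4 black, all 8 green, and all 17 red (fewer than 23), giving 14 + 10 + 4 + 8 + 17 + 23 = 76.
One more pen then forces some ink color to 24, so 76 + 1 = 77.

77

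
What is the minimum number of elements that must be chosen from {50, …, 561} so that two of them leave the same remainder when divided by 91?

92

Group the integers by remainder mod 91; there are 91 residue classes, each nonempty in this range.
Choosing one from each class (91 integers) avoids any shared remainder.
One more choice must repeat a class, so two differ by a multiple of 91. Hence 91 + 1 = 92.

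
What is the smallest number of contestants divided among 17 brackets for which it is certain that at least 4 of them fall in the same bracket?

52

There are 17 brackets acting as pigeonholes.
With 17 × 3 = 51 contestants we could place exactly 3 in each, with no class reaching 4.
One more forces some class to hold 4, so 51 + 1 = 52.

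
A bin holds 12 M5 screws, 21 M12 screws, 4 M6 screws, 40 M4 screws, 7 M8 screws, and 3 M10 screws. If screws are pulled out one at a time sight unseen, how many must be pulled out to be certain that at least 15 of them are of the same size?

Treat the 6 sizes as pigeonholes.
In the worst case we take at most 14 of each size, but all 12 M5, all 4 M6, all 7 M8, and all 3 M10 (fewer than 14), giving 12 + 14 + 4 + 14 + 7 + 3 = 54.
One more screw then forces some size to 15, so 54 + 1 = 55.

55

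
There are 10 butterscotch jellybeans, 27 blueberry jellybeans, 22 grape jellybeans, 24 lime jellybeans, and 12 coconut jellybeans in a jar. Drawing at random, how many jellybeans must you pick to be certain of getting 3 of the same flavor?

The worst case takes 2 jellybeans of each flavor without reaching 3 of any: 5 × 2 = 10.
The next jellybean must bring some flavor to 3, so 10 + 1 = 11.

11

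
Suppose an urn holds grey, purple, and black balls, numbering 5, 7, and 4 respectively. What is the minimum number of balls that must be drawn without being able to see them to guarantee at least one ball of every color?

13

The hardest color to obtain is black: we could draw every other ball first — 16 − 4 = 12 balls — without a single black one.
The next draw must be black, so 12 + 1 = 13.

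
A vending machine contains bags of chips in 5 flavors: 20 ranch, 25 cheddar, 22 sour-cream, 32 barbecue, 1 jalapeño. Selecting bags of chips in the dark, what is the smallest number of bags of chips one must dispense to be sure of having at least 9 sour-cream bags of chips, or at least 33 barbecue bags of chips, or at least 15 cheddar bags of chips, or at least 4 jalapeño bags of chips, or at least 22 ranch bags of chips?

The worst case stops just short of every target: all 20 ranch, 14 cheddar, 8 sour-cream, 32 barbecue, all 1 jalapeño — 20 + 14 + 8 + 32 + 1 = 75 bags of chips.
One more bag of chips must push some flavor to its target, so 75 + 1 = 76.

76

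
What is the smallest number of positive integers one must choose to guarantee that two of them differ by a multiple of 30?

Two integers differ by a multiple of 30 exactly when they share a remainder mod 30.
There are 30 residue classes mod 30, so 30 integers can all lie in distinct classes.
One more integer must repeat a residue, giving a difference divisible by 30. So n = 30 + 1 = 31.

31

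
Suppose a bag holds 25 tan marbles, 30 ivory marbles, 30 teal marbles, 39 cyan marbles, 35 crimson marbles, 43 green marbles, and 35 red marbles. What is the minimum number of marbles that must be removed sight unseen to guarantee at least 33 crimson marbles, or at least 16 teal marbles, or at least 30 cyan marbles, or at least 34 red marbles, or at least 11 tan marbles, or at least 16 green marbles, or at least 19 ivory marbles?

The worst case stops just short of every target: 10 tan, 18 ivory, 15 teal, 29 cyan, 32 crimson, 15 green, 33 red — 10 + 18 + 15 + 29 + 32 + 15 + 33 = 152 marbles.
One more marble must push some color to its target, so 152 + 1 = 153.

153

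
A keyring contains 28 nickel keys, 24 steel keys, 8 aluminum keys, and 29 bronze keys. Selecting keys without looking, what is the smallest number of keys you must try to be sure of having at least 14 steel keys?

79

The worst case draws every non-steel key first: 28 + 8 + 29 = 65.
The next 14 draws are then forced to be steel, giving 65 + 14 = 79.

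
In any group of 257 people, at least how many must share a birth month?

The 257 people fall into 12 months of the year.
If each of the 12 months of the year held at most 21, the total would be at most 12 × 21 = 252 < 257, a contradiction.
So at least one holds ⌈257/12⌉ = 22.

22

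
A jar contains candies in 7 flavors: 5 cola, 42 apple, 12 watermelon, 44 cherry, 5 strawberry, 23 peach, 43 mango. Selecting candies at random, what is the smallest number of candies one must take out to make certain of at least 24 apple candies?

156

To avoid apple candies as long as possible, exhaust the other 6 flavors first.
The worst case draws every non-apple candy first: 5 + 12 + 44 + 5 + 23 + 43 = 132.
The next 24 draws are then forced to be apple, giving 132 + 24 = 156.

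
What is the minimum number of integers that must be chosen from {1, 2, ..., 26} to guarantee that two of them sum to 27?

14

Partition {1, …, 26} into 13 pairs: {1,26}, {2,25}, …, {13,14}.
Choosing 13 integers — say the integers 1 through 13 — takes one from each pair and avoids the property.
Choosing 14 forces two into the same pair by pigeonhole, and those sum to 27. So 14.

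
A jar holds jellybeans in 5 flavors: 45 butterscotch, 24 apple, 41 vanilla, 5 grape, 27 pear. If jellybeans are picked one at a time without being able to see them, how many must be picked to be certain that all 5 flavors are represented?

The hardest flavor to obtain is grape: we could draw every other jellybean first — 142 − 5 = 137 jellybeans — without a single grape one.
The next draw must be grape, so 137 + 1 = 138.

138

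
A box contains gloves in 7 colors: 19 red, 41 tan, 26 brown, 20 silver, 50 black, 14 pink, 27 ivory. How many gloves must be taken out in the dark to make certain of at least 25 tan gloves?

181

The worst case draws every non-tan glove first: 19 + 26 + 20 + 50 + 14 + 27 = 156.
The next 25 draws are then forced to be tan, giving 156 + 25 = 181.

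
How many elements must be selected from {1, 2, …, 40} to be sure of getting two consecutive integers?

21

Partition {1, …, 40} into 20 pairs: {1,2}, {3,4}, …, {39,40}.
Choosing 20 integers — say the 20 even numbers 2, 4, …, 40 — takes one from each pair and avoids the property.
Choosing 21 forces two into the same pair by pigeonhole, and those are consecutive. So 21.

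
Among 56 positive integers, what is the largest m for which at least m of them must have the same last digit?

6

The 56 positive integers fall into 10 possible last digits.
If each of the 10 possible last digits held at most 5, the total would be at most 10 × 5 = 50 < 56, a contradiction.
So at least one holds ⌈56/10⌉ = 6.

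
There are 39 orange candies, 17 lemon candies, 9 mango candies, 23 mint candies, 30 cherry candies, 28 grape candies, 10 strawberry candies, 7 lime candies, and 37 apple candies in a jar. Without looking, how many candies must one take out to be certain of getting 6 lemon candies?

189

The worst case draws every non-lemon candy first: 39 + 9 + 23 + 30 + 28 + 10 + 7 + 37 = 183.
The next 6 draws are then forced to be lemon, giving 183 + 6 = 189.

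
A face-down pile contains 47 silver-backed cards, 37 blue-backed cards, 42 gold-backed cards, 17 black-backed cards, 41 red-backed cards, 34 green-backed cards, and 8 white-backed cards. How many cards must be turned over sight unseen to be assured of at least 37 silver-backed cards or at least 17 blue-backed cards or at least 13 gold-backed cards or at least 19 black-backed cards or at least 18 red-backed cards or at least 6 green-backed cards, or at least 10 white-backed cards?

The worst case stops just short of every target: 36 silver-backed, 16 blue-backed, 12 gold-backed, all 17 black-backed, 17 red-backed, 5 green-backed, all 8 white-backed — 36 + 16 + 12 + 17 + 17 + 5 + 8 = 111 cards.
One more card must push some back color to its target, so 111 + 1 = 112.

112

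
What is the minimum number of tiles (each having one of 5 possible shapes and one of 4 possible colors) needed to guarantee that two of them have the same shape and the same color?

21

There are 5 × 4 = 20 (shape, color) combinations acting as pigeonholes.
With 20 tiles we could place one in each, avoiding any repeat.
One more forces some (shape, color) pair to hold 2, so 20 + 1 = 21.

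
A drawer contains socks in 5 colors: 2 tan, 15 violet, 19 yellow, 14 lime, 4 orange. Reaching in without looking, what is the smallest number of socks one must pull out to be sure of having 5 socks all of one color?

In the worst case we take at most 4 of each color, but all 2 tan (fewer than 4), giving 2 + 4 + 4 + 4 + 4 = 18.
One more sock then forces some color to 5, so 18 + 1 = 19.

19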